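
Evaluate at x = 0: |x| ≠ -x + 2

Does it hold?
x = 0: LHS = |0| = 0, RHS = -0 + 2 = 2; 0 ≠ 2 — holds

The relation is satisfied at x = 0.

Answer: Yes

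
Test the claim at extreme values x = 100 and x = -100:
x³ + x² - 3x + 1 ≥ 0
x = 100: LHS = 100³ + 100² - 3·100 + 1 = 1009701; 1009701 ≥ 0 — holds
x = -100: LHS = (-100)³ + (-100)² - 3·(-100) + 1 = -989699; -989699 ≥ 0 — FAILS

Answer: Partially: holds for x = 100, fails for x = -100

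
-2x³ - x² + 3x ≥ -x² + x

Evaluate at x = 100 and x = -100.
x = 100: LHS = -2·100³ - 100² + 3·100 = -2009700, RHS = -100² + 100 = -9900; -2009700 ≥ -9900 — FAILS
x = -100: LHS = -2·(-100)³ - (-100)² + 3·(-100) = 1989700, RHS = -(-100)² + (-100) = -10100; 1989700 ≥ -10100 — holds

Answer: Partially: fails for x = 100, holds for x = -100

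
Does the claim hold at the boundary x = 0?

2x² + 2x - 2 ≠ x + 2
x = 0: LHS = 2·0² + 2·0 - 2 = -2, RHS = 0 + 2 = 2; -2 ≠ 2 — holds

The relation is satisfied at x = 0.

Answer: Yes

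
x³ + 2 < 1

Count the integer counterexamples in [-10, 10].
Counterexamples in [-10, 10]: {-1, 0, 1, 2, 3, 4, 5, 6, 7, 8, 9, 10}.

Counting them gives 12 values.

Answer: 12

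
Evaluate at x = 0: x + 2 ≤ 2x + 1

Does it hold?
x = 0: LHS = 0 + 2 = 2, RHS = 2·0 + 1 = 1; 2 ≤ 1 — FAILS

The relation fails at x = 0, so x = 0 is a counterexample.

Answer: No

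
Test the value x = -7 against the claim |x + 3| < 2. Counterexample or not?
Substitute x = -7 into the relation:
x = -7: LHS = |(-7) + 3| = |-4| = 4; 4 < 2 — FAILS

Since the claim fails at x = -7, this value is a counterexample.

Answer: Yes, x = -7 is a counterexample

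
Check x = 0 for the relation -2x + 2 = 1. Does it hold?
x = 0: LHS = -2·0 + 2 = 2; 2 = 1 — FAILS

The relation fails at x = 0, so x = 0 is a counterexample.

Answer: No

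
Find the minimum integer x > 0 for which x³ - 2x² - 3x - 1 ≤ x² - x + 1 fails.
Testing positive integers:
x = 1: LHS = 1³ - 2·1² - 3·1 - 1 = -5, RHS = 1² - 1 + 1 = 1; -5 ≤ 1 — holds
x = 2: LHS = 2³ - 2·2² - 3·2 - 1 = -7, RHS = 2² - 2 + 1 = 3; -7 ≤ 3 — holds
x = 3: LHS = 3³ - 2·3² - 3·3 - 1 = -1, RHS = 3² - 3 + 1 = 7; -1 ≤ 7 — holds
x = 4: LHS = 4³ - 2·4² - 3·4 - 1 = 19, RHS = 4² - 4 + 1 = 13; 19 ≤ 13 — FAILS  ← smallest positive counterexample

Answer: x = 4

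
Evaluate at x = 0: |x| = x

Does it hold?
x = 0: LHS = |0| = 0; 0 = 0 — holds

The relation is satisfied at x = 0.

Answer: Yes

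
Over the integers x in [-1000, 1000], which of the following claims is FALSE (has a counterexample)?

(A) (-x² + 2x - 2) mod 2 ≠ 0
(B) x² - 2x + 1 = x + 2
(A) x = 0: LHS = (-0² + 2·0 - 2) mod 2 = (-2) mod 2 = 0; 0 ≠ 0 — FAILS
(B) x = 0: LHS = 0² - 2·0 + 1 = 1, RHS = 0 + 2 = 2; 1 = 2 — FAILS

Answer: Both A and B are false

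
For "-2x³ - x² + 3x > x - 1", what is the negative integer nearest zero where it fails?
Testing negative integers from -1 downward:
x = -1: LHS = -2·(-1)³ - (-1)² + 3·(-1) = -2, RHS = (-1) - 1 = -2; -2 > -2 — FAILS  ← closest negative counterexample to 0

Answer: x = -1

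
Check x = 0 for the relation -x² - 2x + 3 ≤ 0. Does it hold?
x = 0: LHS = -0² - 2·0 + 3 = 3; 3 ≤ 0 — FAILS

The relation fails at x = 0, so x = 0 is a counterexample.

Answer: No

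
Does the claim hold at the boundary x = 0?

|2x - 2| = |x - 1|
x = 0: LHS = |2·0 - 2| = |-2| = 2, RHS = |0 - 1| = |-1| = 1; 2 = 1 — FAILS

The relation fails at x = 0, so x = 0 is a counterexample.

Answer: No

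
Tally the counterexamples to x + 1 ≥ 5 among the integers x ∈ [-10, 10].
Counterexamples in [-10, 10]: {-10, -9, -8, -7, -6, -5, -4, -3, -2, -1, 0, 1, 2, 3}.

Counting them gives 14 values.

Answer: 14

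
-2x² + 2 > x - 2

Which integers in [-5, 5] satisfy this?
Holds for: {-1, 0, 1}
Fails for: {-5, -4, -3, -2, 2, 3, 4, 5}

Answer: {-1, 0, 1}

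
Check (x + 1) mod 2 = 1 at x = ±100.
x = 100: LHS = (100 + 1) mod 2 = 101 mod 2 = 1; 1 = 1 — holds
x = -100: LHS = ((-100) + 1) mod 2 = (-99) mod 2 = 1; 1 = 1 — holds

Answer: Yes, holds for both x = 100 and x = -100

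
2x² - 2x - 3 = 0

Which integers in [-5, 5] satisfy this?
Track d = LHS − RHS over the integers in [-5, 5]. Equality would need d = 0, but d changes sign only between consecutive integers, jumping over 0:
x = -1: LHS = 2·(-1)² - 2·(-1) - 3 = 1; 1 = 0 — FAILS  (d = 1)
x = 0: LHS = 2·0² - 2·0 - 3 = -3; -3 = 0 — FAILS  (d = -3)
x = 1: LHS = 2·1² - 2·1 - 3 = -3; -3 = 0 — FAILS  (d = -3)
x = 2: LHS = 2·2² - 2·2 - 3 = 1; 1 = 0 — FAILS  (d = 1)
Away from these crossings d keeps a constant sign, and checking every integer in [-5, 5] confirms d ≠ 0 throughout. Hence the two sides are never equal, so the claimed relation (=) fails for every integer in [-5, 5].

Answer: None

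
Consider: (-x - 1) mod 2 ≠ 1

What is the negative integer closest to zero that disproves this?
Testing negative integers from -1 downward:
x = -1: LHS = (-(-1) - 1) mod 2 = 0 mod 2 = 0; 0 ≠ 1 — holds
x = -2: LHS = (-(-2) - 1) mod 2 = 1 mod 2 = 1; 1 ≠ 1 — FAILS  ← closest negative counterexample to 0

Answer: x = -2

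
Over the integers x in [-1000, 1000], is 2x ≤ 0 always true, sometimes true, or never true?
Holds at x = 0: LHS = 2·0 = 0; 0 ≤ 0 — holds
Fails at x = 1: LHS = 2·1 = 2; 2 ≤ 0 — FAILS
It is satisfied by some integers in the range but not all.

Answer: Sometimes true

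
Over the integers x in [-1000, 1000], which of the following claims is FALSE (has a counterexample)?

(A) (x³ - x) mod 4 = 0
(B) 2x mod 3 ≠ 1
(A) x = 2: LHS = (2³ - 2) mod 4 = 6 mod 4 = 2; 2 = 0 — FAILS
(B) x = -1: LHS = (2·(-1)) mod 3 = (-2) mod 3 = 1; 1 ≠ 1 — FAILS

Answer: Both A and B are false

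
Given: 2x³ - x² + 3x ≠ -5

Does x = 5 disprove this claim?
Substitute x = 5 into the relation:
x = 5: LHS = 2·5³ - 5² + 3·5 = 240; 240 ≠ -5 — holds

The relation holds at x = 5, so it is not a counterexample.

Answer: No, x = 5 is not a counterexample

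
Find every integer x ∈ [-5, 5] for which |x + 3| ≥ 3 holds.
Holds for: {0, 1, 2, 3, 4, 5}
Fails for: {-5, -4, -3, -2, -1}

Answer: {0, 1, 2, 3, 4, 5}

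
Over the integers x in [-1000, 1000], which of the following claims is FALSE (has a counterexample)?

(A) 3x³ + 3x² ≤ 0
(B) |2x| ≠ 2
(A) x = 1: LHS = 3·1³ + 3·1² = 6; 6 ≤ 0 — FAILS
(B) x = 1: LHS = |2·1| = |2| = 2; 2 ≠ 2 — FAILS

Answer: Both A and B are false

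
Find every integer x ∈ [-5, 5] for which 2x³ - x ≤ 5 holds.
Holds for: {-5, -4, -3, -2, -1, 0, 1}
Fails for: {2, 3, 4, 5}

Answer: {-5, -4, -3, -2, -1, 0, 1}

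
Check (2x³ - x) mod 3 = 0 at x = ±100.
x = 100: LHS = (2·100³ - 100) mod 3 = 1999900 mod 3 = 1; 1 = 0 — FAILS
x = -100: LHS = (2·(-100)³ - (-100)) mod 3 = (-1999900) mod 3 = 2; 2 = 0 — FAILS

Answer: No, fails for both x = 100 and x = -100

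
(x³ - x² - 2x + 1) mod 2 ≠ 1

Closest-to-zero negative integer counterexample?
Testing negative integers from -1 downward:
x = -1: LHS = ((-1)³ - (-1)² - 2·(-1) + 1) mod 2 = 1 mod 2 = 1; 1 ≠ 1 — FAILS  ← closest negative counterexample to 0

Answer: x = -1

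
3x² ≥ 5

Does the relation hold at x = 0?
x = 0: LHS = 3·0² = 0; 0 ≥ 5 — FAILS

The relation fails at x = 0, so x = 0 is a counterexample.

Answer: No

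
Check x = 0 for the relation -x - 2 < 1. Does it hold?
x = 0: LHS = -0 - 2 = -2; -2 < 1 — holds

The relation is satisfied at x = 0.

Answer: Yes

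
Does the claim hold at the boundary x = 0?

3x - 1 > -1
x = 0: LHS = 3·0 - 1 = -1; -1 > -1 — FAILS

The relation fails at x = 0, so x = 0 is a counterexample.

Answer: No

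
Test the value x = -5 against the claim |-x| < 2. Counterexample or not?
Substitute x = -5 into the relation:
x = -5: LHS = |-(-5)| = |5| = 5; 5 < 2 — FAILS

Since the claim fails at x = -5, this value is a counterexample.

Answer: Yes, x = -5 is a counterexample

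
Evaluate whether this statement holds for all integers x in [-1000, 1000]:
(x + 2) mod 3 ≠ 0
The claim fails at x = 1:
x = 1: LHS = (1 + 2) mod 3 = 3 mod 3 = 0; 0 ≠ 0 — FAILS

Because a single integer refutes it, the statement is false.

Answer: False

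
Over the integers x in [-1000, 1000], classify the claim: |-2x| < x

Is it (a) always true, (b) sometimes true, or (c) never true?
Over all integers in [-1000, 1000], LHS − RHS is smallest at x = 0, where it equals 0:
x = 0: LHS = |-2·0| = |0| = 0; 0 < 0 — FAILS
At the ends of the range:
x = -1000: LHS = |-2·(-1000)| = |2000| = 2000; 2000 < -1000 — FAILS
x = 1000: LHS = |-2·1000| = |-2000| = 2000; 2000 < 1000 — FAILS
Hence LHS − RHS is never negative, i.e. LHS ≥ RHS throughout, so the claimed relation (<) fails for every integer in [-1000, 1000].

No integer in the range satisfies it.

Answer: Never true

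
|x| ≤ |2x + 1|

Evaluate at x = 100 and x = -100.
x = 100: LHS = |100| = 100, RHS = |2·100 + 1| = |201| = 201; 100 ≤ 201 — holds
x = -100: LHS = |-100| = 100, RHS = |2·(-100) + 1| = |-199| = 199; 100 ≤ 199 — holds

Answer: Yes, holds for both x = 100 and x = -100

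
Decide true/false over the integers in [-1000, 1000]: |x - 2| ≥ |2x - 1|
The claim fails at x = 2:
x = 2: LHS = |2 - 2| = |0| = 0, RHS = |2·2 - 1| = |3| = 3; 0 ≥ 3 — FAILS

Because a single integer refutes it, the statement is false.

Answer: False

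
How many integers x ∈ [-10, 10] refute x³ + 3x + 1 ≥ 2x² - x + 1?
Counterexamples in [-10, 10]: {-10, -9, -8, -7, -6, -5, -4, -3, -2, -1}.

Counting them gives 10 values.

Answer: 10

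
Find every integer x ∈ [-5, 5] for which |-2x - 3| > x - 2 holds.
Over all integers in [-5, 5], LHS − RHS is smallest at x = -1, where it equals 4:
x = -1: LHS = |-2·(-1) - 3| = |-1| = 1, RHS = (-1) - 2 = -3; 1 > -3 — holds
At the ends of the range:
x = -5: LHS = |-2·(-5) - 3| = |7| = 7, RHS = (-5) - 2 = -7; 7 > -7 — holds
x = 5: LHS = |-2·5 - 3| = |-13| = 13, RHS = 5 - 2 = 3; 13 > 3 — holds
Hence LHS − RHS is never zero or negative, i.e. LHS > RHS throughout, so the relation holds for every integer in [-5, 5].

Answer: All integers in [-5, 5]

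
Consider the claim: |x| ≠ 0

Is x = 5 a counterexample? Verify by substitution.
Substitute x = 5 into the relation:
x = 5: LHS = |5| = 5; 5 ≠ 0 — holds

The claim holds here, so x = 5 is not a counterexample. (A counterexample exists elsewhere, e.g. x = 0.)

Answer: No, x = 5 is not a counterexample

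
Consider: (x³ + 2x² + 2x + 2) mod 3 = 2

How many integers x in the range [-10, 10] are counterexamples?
Counterexamples in [-10, 10]: {-10, -8, -7, -5, -4, -2, -1, 1, 2, 4, 5, 7, 8, 10}.

Counting them gives 14 values.

Answer: 14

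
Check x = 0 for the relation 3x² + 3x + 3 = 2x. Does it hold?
x = 0: LHS = 3·0² + 3·0 + 3 = 3, RHS = 2·0 = 0; 3 = 0 — FAILS

The relation fails at x = 0, so x = 0 is a counterexample.

Answer: No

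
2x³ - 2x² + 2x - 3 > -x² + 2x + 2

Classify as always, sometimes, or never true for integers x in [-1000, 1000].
Holds at x = 2: LHS = 2·2³ - 2·2² + 2·2 - 3 = 9, RHS = -2² + 2·2 + 2 = 2; 9 > 2 — holds
Fails at x = 0: LHS = 2·0³ - 2·0² + 2·0 - 3 = -3, RHS = -0² + 2·0 + 2 = 2; -3 > 2 — FAILS
It is satisfied by some integers in the range but not all.

Answer: Sometimes true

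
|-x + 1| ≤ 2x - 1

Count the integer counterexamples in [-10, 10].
Counterexamples in [-10, 10]: {-10, -9, -8, -7, -6, -5, -4, -3, -2, -1, 0}.

Counting them gives 11 values.

Answer: 11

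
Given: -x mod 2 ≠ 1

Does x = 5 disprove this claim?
Substitute x = 5 into the relation:
x = 5: LHS = (-5) mod 2 = 1; 1 ≠ 1 — FAILS

Since the claim fails at x = 5, this value is a counterexample.

Answer: Yes, x = 5 is a counterexample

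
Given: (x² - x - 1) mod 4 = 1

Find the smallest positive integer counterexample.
Testing positive integers:
x = 1: LHS = (1² - 1 - 1) mod 4 = (-1) mod 4 = 3; 3 = 1 — FAILS  ← smallest positive counterexample

Answer: x = 1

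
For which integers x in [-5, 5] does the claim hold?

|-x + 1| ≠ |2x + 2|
Holds for: {-5, -4, -2, -1, 0, 1, 2, 3, 4, 5}
Fails for: {-3}

Answer: {-5, -4, -2, -1, 0, 1, 2, 3, 4, 5}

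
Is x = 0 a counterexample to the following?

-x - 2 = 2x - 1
Substitute x = 0 into the relation:
x = 0: LHS = -0 - 2 = -2, RHS = 2·0 - 1 = -1; -2 = -1 — FAILS

Since the claim fails at x = 0, this value is a counterexample.

Answer: Yes, x = 0 is a counterexample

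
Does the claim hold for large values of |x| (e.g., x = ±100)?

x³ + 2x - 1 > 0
x = 100: LHS = 100³ + 2·100 - 1 = 1000199; 1000199 > 0 — holds
x = -100: LHS = (-100)³ + 2·(-100) - 1 = -1000201; -1000201 > 0 — FAILS

Answer: Partially: holds for x = 100, fails for x = -100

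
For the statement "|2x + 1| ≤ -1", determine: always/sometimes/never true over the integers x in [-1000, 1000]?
An absolute value is never negative, so the left side is ≥ 0 for every x, while the right side is -1. Tightest case in [-1000, 1000] is x = 0:
x = 0: LHS = |2·0 + 1| = |1| = 1; 1 ≤ -1 — FAILS
Hence LHS − RHS is never zero or negative, i.e. LHS > RHS throughout, so the claimed relation (≤) fails for every integer in [-1000, 1000].

No integer in the range satisfies it.

Answer: Never true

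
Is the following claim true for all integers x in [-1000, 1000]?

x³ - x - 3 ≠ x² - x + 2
Track d = LHS − RHS over the integers in [-1000, 1000]. Equality would need d = 0, but d changes sign only between consecutive integers, jumping over 0:
x = 2: LHS = 2³ - 2 - 3 = 3, RHS = 2² - 2 + 2 = 4; 3 ≠ 4 — holds  (d = -1)
x = 3: LHS = 3³ - 3 - 3 = 21, RHS = 3² - 3 + 2 = 8; 21 ≠ 8 — holds  (d = 13)
Away from these crossings d keeps a constant sign, and checking every integer in [-1000, 1000] confirms d ≠ 0 throughout. Hence the two sides are never equal, so the relation holds for every integer in [-1000, 1000].

No counterexample exists.

Answer: True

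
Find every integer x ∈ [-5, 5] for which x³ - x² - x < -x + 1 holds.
Holds for: {-5, -4, -3, -2, -1, 0, 1}
Fails for: {2, 3, 4, 5}

Answer: {-5, -4, -3, -2, -1, 0, 1}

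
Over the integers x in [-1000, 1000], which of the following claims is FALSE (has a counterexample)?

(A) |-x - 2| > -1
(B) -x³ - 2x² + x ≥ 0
(A) An absolute value is never negative, so the left side is ≥ 0 for every x, while the right side is -1. Tightest case in [-1000, 1000] is x = -2:
x = -2: LHS = |-(-2) - 2| = |0| = 0; 0 > -1 — holds
Hence LHS − RHS is never zero or negative, i.e. LHS > RHS throughout, so the relation holds for every integer in [-1000, 1000].

(B) x = 1: LHS = -1³ - 2·1² + 1 = -2; -2 ≥ 0 — FAILS

Only (B) has a counterexample.

Answer: B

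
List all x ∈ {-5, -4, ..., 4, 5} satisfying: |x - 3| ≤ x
Holds for: {2, 3, 4, 5}
Fails for: {-5, -4, -3, -2, -1, 0, 1}

Answer: {2, 3, 4, 5}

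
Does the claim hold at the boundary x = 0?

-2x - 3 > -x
x = 0: LHS = -2·0 - 3 = -3, RHS = -0 = 0; -3 > 0 — FAILS

The relation fails at x = 0, so x = 0 is a counterexample.

Answer: No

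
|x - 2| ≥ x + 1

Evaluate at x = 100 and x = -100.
x = 100: LHS = |100 - 2| = |98| = 98, RHS = 100 + 1 = 101; 98 ≥ 101 — FAILS
x = -100: LHS = |(-100) - 2| = |-102| = 102, RHS = (-100) + 1 = -99; 102 ≥ -99 — holds

Answer: Partially: fails for x = 100, holds for x = -100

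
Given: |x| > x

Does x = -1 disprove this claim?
Substitute x = -1 into the relation:
x = -1: LHS = |-1| = 1; 1 > -1 — holds

The claim holds here, so x = -1 is not a counterexample. (A counterexample exists elsewhere, e.g. x = 0.)

Answer: No, x = -1 is not a counterexample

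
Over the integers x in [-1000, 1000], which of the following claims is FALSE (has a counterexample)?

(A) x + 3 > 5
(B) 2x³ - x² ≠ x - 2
(A) x = 0: LHS = 0 + 3 = 3; 3 > 5 — FAILS
(B) x = -1: LHS = 2·(-1)³ - (-1)² = -3, RHS = (-1) - 2 = -3; -3 ≠ -3 — FAILS

Answer: Both A and B are false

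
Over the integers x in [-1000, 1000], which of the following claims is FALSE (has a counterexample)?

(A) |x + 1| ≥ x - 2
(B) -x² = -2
(A) Over all integers in [-1000, 1000], LHS − RHS is smallest at x = 0, where it equals 3:
x = 0: LHS = |0 + 1| = |1| = 1, RHS = 0 - 2 = -2; 1 ≥ -2 — holds
At the ends of the range:
x = -1000: LHS = |(-1000) + 1| = |-999| = 999, RHS = (-1000) - 2 = -1002; 999 ≥ -1002 — holds
x = 1000: LHS = |1000 + 1| = |1001| = 1001, RHS = 1000 - 2 = 998; 1001 ≥ 998 — holds
Hence LHS − RHS is never negative, i.e. LHS ≥ RHS throughout, so the relation holds for every integer in [-1000, 1000].

(B) x = 0: LHS = -0² = 0; 0 = -2 — FAILS

Only (B) has a counterexample.

Answer: B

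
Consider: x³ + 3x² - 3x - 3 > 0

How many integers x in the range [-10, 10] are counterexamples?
Counterexamples in [-10, 10]: {-10, -9, -8, -7, -6, -5, -4, 0, 1}.

Counting them gives 9 values.

Answer: 9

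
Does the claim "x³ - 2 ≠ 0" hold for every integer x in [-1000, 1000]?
Track d = LHS − RHS over the integers in [-1000, 1000]. Equality would need d = 0, but d changes sign only between consecutive integers, jumping over 0:
x = 1: LHS = 1³ - 2 = -1; -1 ≠ 0 — holds  (d = -1)
x = 2: LHS = 2³ - 2 = 6; 6 ≠ 0 — holds  (d = 6)
Away from these crossings d keeps a constant sign, and checking every integer in [-1000, 1000] confirms d ≠ 0 throughout. Hence the two sides are never equal, so the relation holds for every integer in [-1000, 1000].

No counterexample exists.

Answer: True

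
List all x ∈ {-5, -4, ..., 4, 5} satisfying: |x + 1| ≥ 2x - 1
Holds for: {-5, -4, -3, -2, -1, 0, 1, 2}
Fails for: {3, 4, 5}

Answer: {-5, -4, -3, -2, -1, 0, 1, 2}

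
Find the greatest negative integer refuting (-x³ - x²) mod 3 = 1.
Testing negative integers from -1 downward:
x = -1: LHS = (-(-1)³ - (-1)²) mod 3 = 0 mod 3 = 0; 0 = 1 — FAILS  ← closest negative counterexample to 0

Answer: x = -1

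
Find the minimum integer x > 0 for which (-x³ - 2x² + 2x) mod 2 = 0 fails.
Testing positive integers:
x = 1: LHS = (-1³ - 2·1² + 2·1) mod 2 = (-1) mod 2 = 1; 1 = 0 — FAILS  ← smallest positive counterexample

Answer: x = 1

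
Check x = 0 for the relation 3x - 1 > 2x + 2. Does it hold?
x = 0: LHS = 3·0 - 1 = -1, RHS = 2·0 + 2 = 2; -1 > 2 — FAILS

The relation fails at x = 0, so x = 0 is a counterexample.

Answer: No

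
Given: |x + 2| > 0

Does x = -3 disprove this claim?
Substitute x = -3 into the relation:
x = -3: LHS = |(-3) + 2| = |-1| = 1; 1 > 0 — holds

The claim holds here, so x = -3 is not a counterexample. (A counterexample exists elsewhere, e.g. x = -2.)

Answer: No, x = -3 is not a counterexample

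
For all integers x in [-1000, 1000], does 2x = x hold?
The claim fails at x = 1:
x = 1: LHS = 2·1 = 2; 2 = 1 — FAILS

Because a single integer refutes it, the statement is false.

Answer: False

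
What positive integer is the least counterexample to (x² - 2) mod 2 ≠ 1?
Testing positive integers:
x = 1: LHS = (1² - 2) mod 2 = (-1) mod 2 = 1; 1 ≠ 1 — FAILS  ← smallest positive counterexample

Answer: x = 1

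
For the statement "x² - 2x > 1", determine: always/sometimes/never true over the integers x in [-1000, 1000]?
Holds at x = -1: LHS = (-1)² - 2·(-1) = 3; 3 > 1 — holds
Fails at x = 0: LHS = 0² - 2·0 = 0; 0 > 1 — FAILS
It is satisfied by some integers in the range but not all.

Answer: Sometimes true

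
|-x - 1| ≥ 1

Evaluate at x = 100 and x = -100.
x = 100: LHS = |-100 - 1| = |-101| = 101; 101 ≥ 1 — holds
x = -100: LHS = |-(-100) - 1| = |99| = 99; 99 ≥ 1 — holds

Answer: Yes, holds for both x = 100 and x = -100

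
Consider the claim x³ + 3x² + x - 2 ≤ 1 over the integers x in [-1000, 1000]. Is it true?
The claim fails at x = 1:
x = 1: LHS = 1³ + 3·1² + 1 - 2 = 3; 3 ≤ 1 — FAILS

Because a single integer refutes it, the statement is false.

Answer: False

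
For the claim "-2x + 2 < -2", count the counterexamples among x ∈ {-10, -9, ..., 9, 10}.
Counterexamples in [-10, 10]: {-10, -9, -8, -7, -6, -5, -4, -3, -2, -1, 0, 1, 2}.

Counting them gives 13 values.

Answer: 13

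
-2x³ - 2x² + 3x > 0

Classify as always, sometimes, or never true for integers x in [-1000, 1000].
Holds at x = -2: LHS = -2·(-2)³ - 2·(-2)² + 3·(-2) = 2; 2 > 0 — holds
Fails at x = 0: LHS = -2·0³ - 2·0² + 3·0 = 0; 0 > 0 — FAILS
It is satisfied by some integers in the range but not all.

Answer: Sometimes true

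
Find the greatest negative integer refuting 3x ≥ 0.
Testing negative integers from -1 downward:
x = -1: LHS = 3·(-1) = -3; -3 ≥ 0 — FAILS  ← closest negative counterexample to 0

Answer: x = -1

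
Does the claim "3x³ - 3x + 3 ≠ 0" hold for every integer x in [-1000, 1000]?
Track d = LHS − RHS over the integers in [-1000, 1000]. Equality would need d = 0, but d changes sign only between consecutive integers, jumping over 0:
x = -2: LHS = 3·(-2)³ - 3·(-2) + 3 = -15; -15 ≠ 0 — holds  (d = -15)
x = -1: LHS = 3·(-1)³ - 3·(-1) + 3 = 3; 3 ≠ 0 — holds  (d = 3)
Away from these crossings d keeps a constant sign, and checking every integer in [-1000, 1000] confirms d ≠ 0 throughout. Hence the two sides are never equal, so the relation holds for every integer in [-1000, 1000].

No counterexample exists.

Answer: True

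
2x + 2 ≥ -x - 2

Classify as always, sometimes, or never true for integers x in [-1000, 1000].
Holds at x = 0: LHS = 2·0 + 2 = 2, RHS = -0 - 2 = -2; 2 ≥ -2 — holds
Fails at x = -2: LHS = 2·(-2) + 2 = -2, RHS = -(-2) - 2 = 0; -2 ≥ 0 — FAILS
It is satisfied by some integers in the range but not all.

Answer: Sometimes true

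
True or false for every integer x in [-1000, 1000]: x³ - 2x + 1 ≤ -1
The claim fails at x = 0:
x = 0: LHS = 0³ - 2·0 + 1 = 1; 1 ≤ -1 — FAILS

Because a single integer refutes it, the statement is false.

Answer: False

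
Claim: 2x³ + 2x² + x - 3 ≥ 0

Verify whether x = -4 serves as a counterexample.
Substitute x = -4 into the relation:
x = -4: LHS = 2·(-4)³ + 2·(-4)² + (-4) - 3 = -103; -103 ≥ 0 — FAILS

Since the claim fails at x = -4, this value is a counterexample.

Answer: Yes, x = -4 is a counterexample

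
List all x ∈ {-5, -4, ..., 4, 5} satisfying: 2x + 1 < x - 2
Holds for: {-5, -4}
Fails for: {-3, -2, -1, 0, 1, 2, 3, 4, 5}

Answer: {-5, -4}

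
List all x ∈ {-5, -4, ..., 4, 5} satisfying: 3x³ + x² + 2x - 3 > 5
Holds for: {2, 3, 4, 5}
Fails for: {-5, -4, -3, -2, -1, 0, 1}

Answer: {2, 3, 4, 5}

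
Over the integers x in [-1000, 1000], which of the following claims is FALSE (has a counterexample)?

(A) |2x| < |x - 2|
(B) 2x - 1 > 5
(A) x = 1: LHS = |2·1| = |2| = 2, RHS = |1 - 2| = |-1| = 1; 2 < 1 — FAILS
(B) x = 0: LHS = 2·0 - 1 = -1; -1 > 5 — FAILS

Answer: Both A and B are false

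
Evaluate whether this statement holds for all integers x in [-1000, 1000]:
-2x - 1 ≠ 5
The claim fails at x = -3:
x = -3: LHS = -2·(-3) - 1 = 5; 5 ≠ 5 — FAILS

Because a single integer refutes it, the statement is false.

Answer: False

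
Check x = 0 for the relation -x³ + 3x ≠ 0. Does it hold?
x = 0: LHS = -0³ + 3·0 = 0; 0 ≠ 0 — FAILS

The relation fails at x = 0, so x = 0 is a counterexample.

Answer: No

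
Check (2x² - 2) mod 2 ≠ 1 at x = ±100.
x = 100: LHS = (2·100² - 2) mod 2 = 19998 mod 2 = 0; 0 ≠ 1 — holds
x = -100: LHS = (2·(-100)² - 2) mod 2 = 19998 mod 2 = 0; 0 ≠ 1 — holds

Answer: Yes, holds for both x = 100 and x = -100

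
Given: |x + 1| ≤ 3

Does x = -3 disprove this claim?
Substitute x = -3 into the relation:
x = -3: LHS = |(-3) + 1| = |-2| = 2; 2 ≤ 3 — holds

The claim holds here, so x = -3 is not a counterexample. (A counterexample exists elsewhere, e.g. x = 3.)

Answer: No, x = -3 is not a counterexample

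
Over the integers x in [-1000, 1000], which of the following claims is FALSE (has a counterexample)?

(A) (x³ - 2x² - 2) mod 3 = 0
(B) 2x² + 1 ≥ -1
(A) x = 0: LHS = (0³ - 2·0² - 2) mod 3 = (-2) mod 3 = 1; 1 = 0 — FAILS

(B) Over all integers in [-1000, 1000], LHS − RHS is smallest at x = 0, where it equals 2:
x = 0: LHS = 2·0² + 1 = 1; 1 ≥ -1 — holds
At the ends of the range:
x = -1000: LHS = 2·(-1000)² + 1 = 2000001; 2000001 ≥ -1 — holds
x = 1000: LHS = 2·1000² + 1 = 2000001; 2000001 ≥ -1 — holds
Hence LHS − RHS is never negative, i.e. LHS ≥ RHS throughout, so the relation holds for every integer in [-1000, 1000].

Only (A) has a counterexample.

Answer: A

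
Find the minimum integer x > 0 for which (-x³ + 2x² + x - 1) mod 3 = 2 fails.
Testing positive integers:
x = 1: LHS = (-1³ + 2·1² + 1 - 1) mod 3 = 1 mod 3 = 1; 1 = 2 — FAILS  ← smallest positive counterexample

Answer: x = 1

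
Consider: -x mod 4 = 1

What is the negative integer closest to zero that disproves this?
Testing negative integers from -1 downward:
x = -1: LHS = (-(-1)) mod 4 = 1 mod 4 = 1; 1 = 1 — holds
x = -2: LHS = (-(-2)) mod 4 = 2 mod 4 = 2; 2 = 1 — FAILS  ← closest negative counterexample to 0

Answer: x = -2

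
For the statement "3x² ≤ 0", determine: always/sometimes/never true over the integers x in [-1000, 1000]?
Holds at x = 0: LHS = 3·0² = 0; 0 ≤ 0 — holds
Fails at x = 1: LHS = 3·1² = 3; 3 ≤ 0 — FAILS
It is satisfied by some integers in the range but not all.

Answer: Sometimes true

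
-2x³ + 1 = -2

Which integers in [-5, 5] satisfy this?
Track d = LHS − RHS over the integers in [-5, 5]. Equality would need d = 0, but d changes sign only between consecutive integers, jumping over 0:
x = 1: LHS = -2·1³ + 1 = -1; -1 = -2 — FAILS  (d = 1)
x = 2: LHS = -2·2³ + 1 = -15; -15 = -2 — FAILS  (d = -13)
Away from these crossings d keeps a constant sign, and checking every integer in [-5, 5] confirms d ≠ 0 throughout. Hence the two sides are never equal, so the claimed relation (=) fails for every integer in [-5, 5].

Answer: None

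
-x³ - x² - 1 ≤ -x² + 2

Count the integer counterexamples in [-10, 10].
Counterexamples in [-10, 10]: {-10, -9, -8, -7, -6, -5, -4, -3, -2}.

Counting them gives 9 values.

Answer: 9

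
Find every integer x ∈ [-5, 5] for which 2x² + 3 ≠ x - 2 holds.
Over all integers in [-5, 5], LHS − RHS is always positive; it is smallest at x = 0, where it equals 5:
x = 0: LHS = 2·0² + 3 = 3, RHS = 0 - 2 = -2; 3 ≠ -2 — holds
At the ends of the range:
x = -5: LHS = 2·(-5)² + 3 = 53, RHS = (-5) - 2 = -7; 53 ≠ -7 — holds
x = 5: LHS = 2·5² + 3 = 53, RHS = 5 - 2 = 3; 53 ≠ 3 — holds
Hence LHS − RHS is never 0, i.e. the two sides are never equal, so the relation holds for every integer in [-5, 5].

Answer: All integers in [-5, 5]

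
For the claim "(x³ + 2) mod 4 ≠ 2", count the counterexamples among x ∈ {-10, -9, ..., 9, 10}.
Counterexamples in [-10, 10]: {-10, -8, -6, -4, -2, 0, 2, 4, 6, 8, 10}.

Counting them gives 11 values.

Answer: 11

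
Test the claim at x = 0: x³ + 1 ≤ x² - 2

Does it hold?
x = 0: LHS = 0³ + 1 = 1, RHS = 0² - 2 = -2; 1 ≤ -2 — FAILS

The relation fails at x = 0, so x = 0 is a counterexample.

Answer: No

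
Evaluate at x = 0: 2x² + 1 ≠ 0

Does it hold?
x = 0: LHS = 2·0² + 1 = 1; 1 ≠ 0 — holds

The relation is satisfied at x = 0.

Answer: Yes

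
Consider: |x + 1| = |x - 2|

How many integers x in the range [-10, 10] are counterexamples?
Counterexamples in [-10, 10]: {-10, -9, -8, -7, -6, -5, -4, -3, -2, -1, 0, 1, 2, 3, 4, 5, 6, 7, 8, 9, 10}.

Counting them gives 21 values.

Answer: 21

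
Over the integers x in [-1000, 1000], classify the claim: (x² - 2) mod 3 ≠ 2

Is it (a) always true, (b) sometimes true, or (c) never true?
Holds at x = 0: LHS = (0² - 2) mod 3 = (-2) mod 3 = 1; 1 ≠ 2 — holds
Fails at x = 1: LHS = (1² - 2) mod 3 = (-1) mod 3 = 2; 2 ≠ 2 — FAILS
It is satisfied by some integers in the range but not all.

Answer: Sometimes true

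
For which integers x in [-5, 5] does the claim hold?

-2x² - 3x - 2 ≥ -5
Holds for: {-2, -1, 0}
Fails for: {-5, -4, -3, 1, 2, 3, 4, 5}

Answer: {-2, -1, 0}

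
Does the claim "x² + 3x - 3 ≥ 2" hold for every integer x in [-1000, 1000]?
The claim fails at x = 0:
x = 0: LHS = 0² + 3·0 - 3 = -3; -3 ≥ 2 — FAILS

Because a single integer refutes it, the statement is false.

Answer: False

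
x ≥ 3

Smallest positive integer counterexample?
Testing positive integers:
x = 1: 1 ≥ 3 — FAILS  ← smallest positive counterexample

Answer: x = 1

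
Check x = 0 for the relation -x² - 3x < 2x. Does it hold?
x = 0: LHS = -0² - 3·0 = 0, RHS = 2·0 = 0; 0 < 0 — FAILS

The relation fails at x = 0, so x = 0 is a counterexample.

Answer: No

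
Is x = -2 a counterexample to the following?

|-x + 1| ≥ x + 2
Substitute x = -2 into the relation:
x = -2: LHS = |-(-2) + 1| = |3| = 3, RHS = (-2) + 2 = 0; 3 ≥ 0 — holds

The claim holds here, so x = -2 is not a counterexample. (A counterexample exists elsewhere, e.g. x = 0.)

Answer: No, x = -2 is not a counterexample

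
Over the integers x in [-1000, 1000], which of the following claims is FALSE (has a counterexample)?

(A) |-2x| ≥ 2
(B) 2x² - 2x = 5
(A) x = 0: LHS = |-2·0| = |0| = 0; 0 ≥ 2 — FAILS
(B) x = 0: LHS = 2·0² - 2·0 = 0; 0 = 5 — FAILS

Answer: Both A and B are false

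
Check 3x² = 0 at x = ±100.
x = 100: LHS = 3·100² = 30000; 30000 = 0 — FAILS
x = -100: LHS = 3·(-100)² = 30000; 30000 = 0 — FAILS

Answer: No, fails for both x = 100 and x = -100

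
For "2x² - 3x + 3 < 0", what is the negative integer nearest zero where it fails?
Testing negative integers from -1 downward:
x = -1: LHS = 2·(-1)² - 3·(-1) + 3 = 8; 8 < 0 — FAILS  ← closest negative counterexample to 0

Answer: x = -1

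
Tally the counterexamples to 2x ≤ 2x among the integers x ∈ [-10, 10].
Over all integers in [-10, 10], LHS − RHS is largest at x = 0, where it equals 0:
x = 0: LHS = 2·0 = 0, RHS = 2·0 = 0; 0 ≤ 0 — holds
At the ends of the range:
x = -10: LHS = 2·(-10) = -20, RHS = 2·(-10) = -20; -20 ≤ -20 — holds
x = 10: LHS = 2·10 = 20, RHS = 2·10 = 20; 20 ≤ 20 — holds
Hence LHS − RHS is never positive, i.e. LHS ≤ RHS throughout, so the relation holds for every integer in [-10, 10].

No counterexample appears in that range.

Answer: 0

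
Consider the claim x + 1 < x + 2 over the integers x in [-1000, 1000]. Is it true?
Over all integers in [-1000, 1000], LHS − RHS is largest at x = 0, where it equals -1:
x = 0: LHS = 0 + 1 = 1, RHS = 0 + 2 = 2; 1 < 2 — holds
At the ends of the range:
x = -1000: LHS = (-1000) + 1 = -999, RHS = (-1000) + 2 = -998; -999 < -998 — holds
x = 1000: LHS = 1000 + 1 = 1001, RHS = 1000 + 2 = 1002; 1001 < 1002 — holds
Hence LHS − RHS is never zero or positive, i.e. LHS < RHS throughout, so the relation holds for every integer in [-1000, 1000].

No counterexample exists.

Answer: True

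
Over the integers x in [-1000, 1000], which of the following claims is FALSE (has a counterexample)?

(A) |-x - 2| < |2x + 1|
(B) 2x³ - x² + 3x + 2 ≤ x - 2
(A) x = 0: LHS = |-0 - 2| = |-2| = 2, RHS = |2·0 + 1| = |1| = 1; 2 < 1 — FAILS
(B) x = 0: LHS = 2·0³ - 0² + 3·0 + 2 = 2, RHS = 0 - 2 = -2; 2 ≤ -2 — FAILS

Answer: Both A and B are false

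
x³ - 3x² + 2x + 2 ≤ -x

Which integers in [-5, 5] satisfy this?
Holds for: {-5, -4, -3, -2, -1}
Fails for: {0, 1, 2, 3, 4, 5}

Answer: {-5, -4, -3, -2, -1}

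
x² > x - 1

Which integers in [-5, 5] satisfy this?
Over all integers in [-5, 5], LHS − RHS is smallest at x = 0, where it equals 1:
x = 0: LHS = 0² = 0, RHS = 0 - 1 = -1; 0 > -1 — holds
At the ends of the range:
x = -5: LHS = (-5)² = 25, RHS = (-5) - 1 = -6; 25 > -6 — holds
x = 5: LHS = 5² = 25, RHS = 5 - 1 = 4; 25 > 4 — holds
Hence LHS − RHS is never zero or negative, i.e. LHS > RHS throughout, so the relation holds for every integer in [-5, 5].

Answer: All integers in [-5, 5]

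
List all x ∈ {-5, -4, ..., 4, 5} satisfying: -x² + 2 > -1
Holds for: {-1, 0, 1}
Fails for: {-5, -4, -3, -2, 2, 3, 4, 5}

Answer: {-1, 0, 1}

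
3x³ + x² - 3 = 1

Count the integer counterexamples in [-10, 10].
Counterexamples in [-10, 10]: {-10, -9, -8, -7, -6, -5, -4, -3, -2, -1, 0, 2, 3, 4, 5, 6, 7, 8, 9, 10}.

Counting them gives 20 values.

Answer: 20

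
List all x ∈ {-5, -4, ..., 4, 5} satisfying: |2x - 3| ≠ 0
Over all integers in [-5, 5], LHS − RHS is always positive; it is smallest at x = 1, where it equals 1:
x = 1: LHS = |2·1 - 3| = |-1| = 1; 1 ≠ 0 — holds
At the ends of the range:
x = -5: LHS = |2·(-5) - 3| = |-13| = 13; 13 ≠ 0 — holds
x = 5: LHS = |2·5 - 3| = |7| = 7; 7 ≠ 0 — holds
Hence LHS − RHS is never 0, i.e. the two sides are never equal, so the relation holds for every integer in [-5, 5].

Answer: All integers in [-5, 5]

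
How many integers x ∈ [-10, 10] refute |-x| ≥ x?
Over all integers in [-10, 10], LHS − RHS is smallest at x = 0, where it equals 0:
x = 0: LHS = |-0| = |0| = 0; 0 ≥ 0 — holds
At the ends of the range:
x = -10: LHS = |-(-10)| = |10| = 10; 10 ≥ -10 — holds
x = 10: LHS = |-10| = 10; 10 ≥ 10 — holds
Hence LHS − RHS is never negative, i.e. LHS ≥ RHS throughout, so the relation holds for every integer in [-10, 10].

No counterexample appears in that range.

Answer: 0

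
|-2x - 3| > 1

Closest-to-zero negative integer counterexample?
Testing negative integers from -1 downward:
x = -1: LHS = |-2·(-1) - 3| = |-1| = 1; 1 > 1 — FAILS  ← closest negative counterexample to 0

Answer: x = -1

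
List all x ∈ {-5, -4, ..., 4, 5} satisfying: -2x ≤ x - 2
Holds for: {1, 2, 3, 4, 5}
Fails for: {-5, -4, -3, -2, -1, 0}

Answer: {1, 2, 3, 4, 5}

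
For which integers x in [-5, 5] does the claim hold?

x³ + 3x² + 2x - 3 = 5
Track d = LHS − RHS over the integers in [-5, 5]. Equality would need d = 0, but d changes sign only between consecutive integers, jumping over 0:
x = 1: LHS = 1³ + 3·1² + 2·1 - 3 = 3; 3 = 5 — FAILS  (d = -2)
x = 2: LHS = 2³ + 3·2² + 2·2 - 3 = 21; 21 = 5 — FAILS  (d = 16)
Away from these crossings d keeps a constant sign, and checking every integer in [-5, 5] confirms d ≠ 0 throughout. Hence the two sides are never equal, so the claimed relation (=) fails for every integer in [-5, 5].

Answer: None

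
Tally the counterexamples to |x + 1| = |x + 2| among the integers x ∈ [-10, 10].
Counterexamples in [-10, 10]: {-10, -9, -8, -7, -6, -5, -4, -3, -2, -1, 0, 1, 2, 3, 4, 5, 6, 7, 8, 9, 10}.

Counting them gives 21 values.

Answer: 21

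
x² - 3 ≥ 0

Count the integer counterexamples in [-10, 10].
Counterexamples in [-10, 10]: {-1, 0, 1}.

Counting them gives 3 values.

Answer: 3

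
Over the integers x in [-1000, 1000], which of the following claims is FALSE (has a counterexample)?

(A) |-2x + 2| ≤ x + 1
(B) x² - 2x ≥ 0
(A) x = 0: LHS = |-2·0 + 2| = |2| = 2, RHS = 0 + 1 = 1; 2 ≤ 1 — FAILS
(B) x = 1: LHS = 1² - 2·1 = -1; -1 ≥ 0 — FAILS

Answer: Both A and B are false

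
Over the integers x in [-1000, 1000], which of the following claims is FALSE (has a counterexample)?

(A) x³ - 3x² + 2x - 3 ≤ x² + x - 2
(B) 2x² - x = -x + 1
(A) x = 4: LHS = 4³ - 3·4² + 2·4 - 3 = 21, RHS = 4² + 4 - 2 = 18; 21 ≤ 18 — FAILS
(B) x = 0: LHS = 2·0² - 0 = 0, RHS = -0 + 1 = 1; 0 = 1 — FAILS

Answer: Both A and B are false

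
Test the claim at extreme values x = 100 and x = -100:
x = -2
x = 100: 100 = -2 — FAILS
x = -100: -100 = -2 — FAILS

Answer: No, fails for both x = 100 and x = -100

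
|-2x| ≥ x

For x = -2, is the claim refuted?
Substitute x = -2 into the relation:
x = -2: LHS = |-2·(-2)| = |4| = 4; 4 ≥ -2 — holds

The relation holds at x = -2, so it is not a counterexample.

Answer: No, x = -2 is not a counterexample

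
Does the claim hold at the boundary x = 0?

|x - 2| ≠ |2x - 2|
x = 0: LHS = |0 - 2| = |-2| = 2, RHS = |2·0 - 2| = |-2| = 2; 2 ≠ 2 — FAILS

The relation fails at x = 0, so x = 0 is a counterexample.

Answer: No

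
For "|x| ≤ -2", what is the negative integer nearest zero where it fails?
Testing negative integers from -1 downward:
x = -1: LHS = |-1| = 1; 1 ≤ -2 — FAILS  ← closest negative counterexample to 0

Answer: x = -1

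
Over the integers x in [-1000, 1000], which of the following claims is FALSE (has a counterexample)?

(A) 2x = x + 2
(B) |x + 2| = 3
(A) x = 0: LHS = 2·0 = 0, RHS = 0 + 2 = 2; 0 = 2 — FAILS
(B) x = 0: LHS = |0 + 2| = |2| = 2; 2 = 3 — FAILS

Answer: Both A and B are false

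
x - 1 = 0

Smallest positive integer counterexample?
Testing positive integers:
x = 1: LHS = 1 - 1 = 0; 0 = 0 — holds
x = 2: LHS = 2 - 1 = 1; 1 = 0 — FAILS  ← smallest positive counterexample

Answer: x = 2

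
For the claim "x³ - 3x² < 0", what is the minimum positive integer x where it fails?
Testing positive integers:
x = 1: LHS = 1³ - 3·1² = -2; -2 < 0 — holds
x = 2: LHS = 2³ - 3·2² = -4; -4 < 0 — holds
x = 3: LHS = 3³ - 3·3² = 0; 0 < 0 — FAILS  ← smallest positive counterexample

Answer: x = 3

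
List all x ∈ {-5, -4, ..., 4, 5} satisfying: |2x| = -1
An absolute value is never negative, so the left side is ≥ 0 for every x, while the right side is -1. Tightest case in [-5, 5] is x = 0:
x = 0: LHS = |2·0| = |0| = 0; 0 = -1 — FAILS
Hence LHS − RHS is never 0, i.e. the two sides are never equal, so the claimed relation (=) fails for every integer in [-5, 5].

Answer: None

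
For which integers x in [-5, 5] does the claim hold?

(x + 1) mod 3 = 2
Holds for: {-5, -2, 1, 4}
Fails for: {-4, -3, -1, 0, 2, 3, 5}

Answer: {-5, -2, 1, 4}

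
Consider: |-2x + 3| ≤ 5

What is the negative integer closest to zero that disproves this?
Testing negative integers from -1 downward:
x = -1: LHS = |-2·(-1) + 3| = |5| = 5; 5 ≤ 5 — holds
x = -2: LHS = |-2·(-2) + 3| = |7| = 7; 7 ≤ 5 — FAILS  ← closest negative counterexample to 0

Answer: x = -2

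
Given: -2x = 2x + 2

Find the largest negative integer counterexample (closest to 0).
Testing negative integers from -1 downward:
x = -1: LHS = -2·(-1) = 2, RHS = 2·(-1) + 2 = 0; 2 = 0 — FAILS  ← closest negative counterexample to 0

Answer: x = -1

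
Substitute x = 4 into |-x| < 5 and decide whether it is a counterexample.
Substitute x = 4 into the relation:
x = 4: LHS = |-4| = 4; 4 < 5 — holds

The claim holds here, so x = 4 is not a counterexample. (A counterexample exists elsewhere, e.g. x = 5.)

Answer: No, x = 4 is not a counterexample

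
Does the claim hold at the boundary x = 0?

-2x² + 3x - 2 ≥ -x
x = 0: LHS = -2·0² + 3·0 - 2 = -2, RHS = -0 = 0; -2 ≥ 0 — FAILS

The relation fails at x = 0, so x = 0 is a counterexample.

Answer: No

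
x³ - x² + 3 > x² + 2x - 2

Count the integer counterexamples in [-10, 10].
Counterexamples in [-10, 10]: {-10, -9, -8, -7, -6, -5, -4, -3, -2}.

Counting them gives 9 values.

Answer: 9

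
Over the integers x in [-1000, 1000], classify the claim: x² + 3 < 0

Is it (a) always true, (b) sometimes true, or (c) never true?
Over all integers in [-1000, 1000], LHS − RHS is smallest at x = 0, where it equals 3:
x = 0: LHS = 0² + 3 = 3; 3 < 0 — FAILS
At the ends of the range:
x = -1000: LHS = (-1000)² + 3 = 1000003; 1000003 < 0 — FAILS
x = 1000: LHS = 1000² + 3 = 1000003; 1000003 < 0 — FAILS
Hence LHS − RHS is never negative, i.e. LHS ≥ RHS throughout, so the claimed relation (<) fails for every integer in [-1000, 1000].

No integer in the range satisfies it.

Answer: Never true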